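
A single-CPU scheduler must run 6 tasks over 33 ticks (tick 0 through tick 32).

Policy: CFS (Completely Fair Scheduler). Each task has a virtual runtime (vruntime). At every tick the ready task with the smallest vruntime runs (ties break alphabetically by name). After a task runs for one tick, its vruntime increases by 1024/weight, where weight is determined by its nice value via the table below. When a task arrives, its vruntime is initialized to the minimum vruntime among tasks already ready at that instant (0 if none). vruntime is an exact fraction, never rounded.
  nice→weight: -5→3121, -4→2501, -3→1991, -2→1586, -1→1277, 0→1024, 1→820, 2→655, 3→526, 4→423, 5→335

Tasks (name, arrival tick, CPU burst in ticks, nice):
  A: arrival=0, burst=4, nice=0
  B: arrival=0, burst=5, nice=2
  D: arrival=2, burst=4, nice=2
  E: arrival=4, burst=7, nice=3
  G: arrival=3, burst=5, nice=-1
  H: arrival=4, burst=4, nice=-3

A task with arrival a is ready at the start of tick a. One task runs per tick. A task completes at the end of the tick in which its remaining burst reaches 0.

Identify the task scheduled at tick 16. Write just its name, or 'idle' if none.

running at tick 16 = A

t=0: vr[A=0 B=0] → run A
t=1: vr[A=1 B=0] → run B
t=2: vr[A=1 B=1024/655 D=1] → run A
t=3: vr[A=2 B=1024/655 D=1 G=1] → run D
t=4: vr[A=2 B=1024/655 D=1679/655 E=1 G=1 H=1] → run E
t=5: vr[A=2 B=1024/655 D=1679/655 E=775/263 G=1 H=1] → run G
t=6: vr[A=2 B=1024/655 D=1679/655 E=775/263 G=2301/1277 H=1] → run H
t=7: vr[A=2 B=1024/655 D=1679/655 E=775/263 G=2301/1277 H=3015/1991] → run H
t=8: vr[A=2 B=1024/655 D=1679/655 E=775/263 G=2301/1277 H=4039/1991] → run B
t=9: vr[A=2 B=2048/655 D=1679/655 E=775/263 G=2301/1277 H=4039/1991] → run G
t=10: vr[A=2 B=2048/655 D=1679/655 E=775/263 G=3325/1277 H=4039/1991] → run A
t=11: vr[A=3 B=2048/655 D=1679/655 E=775/263 G=3325/1277 H=4039/1991] → run H
t=12: vr[A=3 B=2048/655 D=1679/655 E=775/263 G=3325/1277 H=5063/1991] → run H
t=13: vr[A=3 B=2048/655 D=1679/655 E=775/263 G=3325/1277] → run D
t=14: vr[A=3 B=2048/655 D=2703/655 E=775/263 G=3325/1277] → run G
t=15: vr[A=3 B=2048/655 D=2703/655 E=775/263 G=4349/1277] → run E
t=16: vr[A=3 B=2048/655 D=2703/655 E=1287/263 G=4349/1277] → run A
t=17: vr[B=2048/655 D=2703/655 E=1287/263 G=4349/1277] → run B
t=18: vr[B=3072/655 D=2703/655 E=1287/263 G=4349/1277] → run G
t=19: vr[B=3072/655 D=2703/655 E=1287/263 G=5373/1277] → run D
t=20: vr[B=3072/655 D=3727/655 E=1287/263 G=5373/1277] → run G
t=21: vr[B=3072/655 D=3727/655 E=1287/263] → run B
t=22: vr[B=4096/655 D=3727/655 E=1287/263] → run E
t=23: vr[B=4096/655 D=3727/655 E=1799/263] → run D
t=24: vr[B=4096/655 E=1799/263] → run B
t=25: vr[E=1799/263] → run E
t=26: vr[E=2311/263] → run E
t=27: vr[E=2823/263] → run E
t=28: vr[E=3335/263] → run E
t=29: (idle)
t=30: (idle)
t=31: (idle)
t=32: (idle)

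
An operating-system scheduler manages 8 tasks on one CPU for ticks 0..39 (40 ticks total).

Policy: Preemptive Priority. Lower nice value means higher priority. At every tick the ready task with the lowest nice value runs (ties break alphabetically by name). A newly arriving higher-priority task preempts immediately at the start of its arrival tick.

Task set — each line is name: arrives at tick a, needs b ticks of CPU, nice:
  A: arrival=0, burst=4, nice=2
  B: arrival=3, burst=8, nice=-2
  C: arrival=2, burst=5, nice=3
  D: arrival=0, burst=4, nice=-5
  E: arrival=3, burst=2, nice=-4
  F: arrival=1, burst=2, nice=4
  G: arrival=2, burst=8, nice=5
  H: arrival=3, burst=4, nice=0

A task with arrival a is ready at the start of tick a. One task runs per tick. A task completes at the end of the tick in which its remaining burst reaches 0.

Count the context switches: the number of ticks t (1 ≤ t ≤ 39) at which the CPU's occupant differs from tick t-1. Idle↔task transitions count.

t=0: ready={A,D} → run D
t=1: ready={A,D,F} → run D
t=2: ready={A,C,D,F,G} → run D
t=3: ready={A,B,C,D,E,F,G,H} → run D
t=4: ready={A,B,C,E,F,G,H} → run E
t=5: ready={A,B,C,E,F,G,H} → run E
t=6: ready={A,B,C,F,G,H} → run B
t=7: ready={A,B,C,F,G,H} → run B
t=8: ready={A,B,C,F,G,H} → run B
t=9: ready={A,B,C,F,G,H} → run B
t=10: ready={A,B,C,F,G,H} → run B
t=11: ready={A,B,C,F,G,H} → run B
t=12: ready={A,B,C,F,G,H} → run B
t=13: ready={A,B,C,F,G,H} → run B
t=14: ready={A,C,F,G,H} → run H
t=15: ready={A,C,F,G,H} → run H
t=16: ready={A,C,F,G,H} → run H
t=17: ready={A,C,F,G,H} → run H
t=18: ready={A,C,F,G} → run A
t=19: ready={A,C,F,G} → run A
t=20: ready={A,C,F,G} → run A
t=21: ready={A,C,F,G} → run A
t=22: ready={C,F,G} → run C
t=23: ready={C,F,G} → run C
t=24: ready={C,F,G} → run C
t=25: ready={C,F,G} → run C
t=26: ready={C,F,G} → run C
t=27: ready={F,G} → run F
t=28: ready={F,G} → run F
t=29: ready={G} → run G
t=30: ready={G} → run G
t=31: ready={G} → run G
t=32: ready={G} → run G
t=33: ready={G} → run G
t=34: ready={G} → run G
t=35: ready={G} → run G
t=36: ready={G} → run G
t=37: (idle)
t=38: (idle)
t=39: (idle)

context switches = 8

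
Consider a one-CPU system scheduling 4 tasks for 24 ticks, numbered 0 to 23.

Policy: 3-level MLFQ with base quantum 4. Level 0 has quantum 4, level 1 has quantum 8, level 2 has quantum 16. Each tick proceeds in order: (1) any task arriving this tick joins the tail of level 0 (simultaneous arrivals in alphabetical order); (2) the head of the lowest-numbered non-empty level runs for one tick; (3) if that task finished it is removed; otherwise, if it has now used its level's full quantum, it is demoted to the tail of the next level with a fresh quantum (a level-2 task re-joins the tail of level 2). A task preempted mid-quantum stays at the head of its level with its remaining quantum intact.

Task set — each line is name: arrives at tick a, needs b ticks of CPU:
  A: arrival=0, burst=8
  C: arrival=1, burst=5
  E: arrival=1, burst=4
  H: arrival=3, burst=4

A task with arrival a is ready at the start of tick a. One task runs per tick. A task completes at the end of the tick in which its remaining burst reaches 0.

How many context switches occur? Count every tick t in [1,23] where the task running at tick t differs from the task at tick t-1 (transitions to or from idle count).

t=0: L0/L1/L2 = A/-/- → run A
t=1: L0/L1/L2 = ACE/-/- → run A
t=2: L0/L1/L2 = ACE/-/- → run A
t=3: L0/L1/L2 = ACEH/-/- → run A
t=4: L0/L1/L2 = CEH/A/- → run C
t=5: L0/L1/L2 = CEH/A/- → run C
t=6: L0/L1/L2 = CEH/A/- → run C
t=7: L0/L1/L2 = CEH/A/- → run C
t=8: L0/L1/L2 = EH/AC/- → run E
t=9: L0/L1/L2 = EH/AC/- → run E
t=10: L0/L1/L2 = EH/AC/- → run E
t=11: L0/L1/L2 = EH/AC/- → run E
t=12: L0/L1/L2 = H/AC/- → run H
t=13: L0/L1/L2 = H/AC/- → run H
t=14: L0/L1/L2 = H/AC/- → run H
t=15: L0/L1/L2 = H/AC/- → run H
t=16: L0/L1/L2 = -/AC/- → run A
t=17: L0/L1/L2 = -/AC/- → run A
t=18: L0/L1/L2 = -/AC/- → run A
t=19: L0/L1/L2 = -/AC/- → run A
t=20: L0/L1/L2 = -/C/- → run C
t=21: (idle)
t=22: (idle)
t=23: (idle)

context switches = 6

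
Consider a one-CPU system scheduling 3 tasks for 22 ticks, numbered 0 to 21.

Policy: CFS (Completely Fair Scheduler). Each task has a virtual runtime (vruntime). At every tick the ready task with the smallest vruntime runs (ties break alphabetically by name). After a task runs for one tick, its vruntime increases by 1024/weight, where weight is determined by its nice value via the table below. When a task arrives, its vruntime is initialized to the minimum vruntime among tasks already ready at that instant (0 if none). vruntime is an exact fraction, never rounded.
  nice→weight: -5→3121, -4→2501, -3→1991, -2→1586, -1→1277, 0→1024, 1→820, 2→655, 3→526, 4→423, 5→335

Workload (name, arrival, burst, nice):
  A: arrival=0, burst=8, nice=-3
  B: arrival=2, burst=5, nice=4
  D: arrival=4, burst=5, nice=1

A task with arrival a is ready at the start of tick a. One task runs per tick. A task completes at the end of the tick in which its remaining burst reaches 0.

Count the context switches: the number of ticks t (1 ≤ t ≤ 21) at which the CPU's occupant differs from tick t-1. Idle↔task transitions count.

context switches = 13

t=0: vr[A=0] → run A
t=1: vr[A=1024/1991] → run A
t=2: vr[A=2048/1991 B=2048/1991] → run A
t=3: vr[A=3072/1991 B=2048/1991] → run B
t=4: vr[A=3072/1991 B=2905088/842193 D=3072/1991] → run A
t=5: vr[A=4096/1991 B=2905088/842193 D=3072/1991] → run D
t=6: vr[A=4096/1991 B=2905088/842193 D=1139456/408155] → run A
t=7: vr[A=5120/1991 B=2905088/842193 D=1139456/408155] → run A
t=8: vr[A=6144/1991 B=2905088/842193 D=1139456/408155] → run D
t=9: vr[A=6144/1991 B=2905088/842193 D=1649152/408155] → run A
t=10: vr[A=7168/1991 B=2905088/842193 D=1649152/408155] → run B
t=11: vr[A=7168/1991 B=4943872/842193 D=1649152/408155] → run A
t=12: vr[B=4943872/842193 D=1649152/408155] → run D
t=13: vr[B=4943872/842193 D=2158848/408155] → run D
t=14: vr[B=4943872/842193 D=2668544/408155] → run B
t=15: vr[B=2327552/280731 D=2668544/408155] → run D
t=16: vr[B=2327552/280731] → run B
t=17: vr[B=9021440/842193] → run B
t=18: (idle)
t=19: (idle)
t=20: (idle)
t=21: (idle)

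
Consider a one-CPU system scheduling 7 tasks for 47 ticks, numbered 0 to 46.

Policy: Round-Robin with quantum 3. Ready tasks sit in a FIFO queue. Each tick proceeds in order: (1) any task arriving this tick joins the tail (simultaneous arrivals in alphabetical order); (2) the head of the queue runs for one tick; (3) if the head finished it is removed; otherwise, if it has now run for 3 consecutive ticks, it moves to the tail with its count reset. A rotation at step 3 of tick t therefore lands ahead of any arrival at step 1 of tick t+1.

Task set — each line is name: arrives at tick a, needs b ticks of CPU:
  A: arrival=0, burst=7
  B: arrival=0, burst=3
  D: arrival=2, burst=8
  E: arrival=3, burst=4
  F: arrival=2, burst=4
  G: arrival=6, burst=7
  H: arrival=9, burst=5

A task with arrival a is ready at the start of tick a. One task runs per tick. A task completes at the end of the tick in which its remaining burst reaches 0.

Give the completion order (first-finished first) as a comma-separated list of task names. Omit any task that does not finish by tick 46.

t=0: queue=[A,B] q_used=0 → run A
t=1: queue=[A,B] q_used=1 → run A
t=2: queue=[A,B,D,F] q_used=2 → run A
t=3: queue=[B,D,F,A,E] q_used=0 → run B
t=4: queue=[B,D,F,A,E] q_used=1 → run B
t=5: queue=[B,D,F,A,E] q_used=2 → run B
t=6: queue=[D,F,A,E,G] q_used=0 → run D
t=7: queue=[D,F,A,E,G] q_used=1 → run D
t=8: queue=[D,F,A,E,G] q_used=2 → run D
t=9: queue=[F,A,E,G,D,H] q_used=0 → run F
t=10: queue=[F,A,E,G,D,H] q_used=1 → run F
t=11: queue=[F,A,E,G,D,H] q_used=2 → run F
t=12: queue=[A,E,G,D,H,F] q_used=0 → run A
t=13: queue=[A,E,G,D,H,F] q_used=1 → run A
t=14: queue=[A,E,G,D,H,F] q_used=2 → run A
t=15: queue=[E,G,D,H,F,A] q_used=0 → run E
t=16: queue=[E,G,D,H,F,A] q_used=1 → run E
t=17: queue=[E,G,D,H,F,A] q_used=2 → run E
t=18: queue=[G,D,H,F,A,E] q_used=0 → run G
t=19: queue=[G,D,H,F,A,E] q_used=1 → run G
t=20: queue=[G,D,H,F,A,E] q_used=2 → run G
t=21: queue=[D,H,F,A,E,G] q_used=0 → run D
t=22: queue=[D,H,F,A,E,G] q_used=1 → run D
t=23: queue=[D,H,F,A,E,G] q_used=2 → run D
t=24: queue=[H,F,A,E,G,D] q_used=0 → run H
t=25: queue=[H,F,A,E,G,D] q_used=1 → run H
t=26: queue=[H,F,A,E,G,D] q_used=2 → run H
t=27: queue=[F,A,E,G,D,H] q_used=0 → run F
t=28: queue=[A,E,G,D,H] q_used=0 → run A
t=29: queue=[E,G,D,H] q_used=0 → run E
t=30: queue=[G,D,H] q_used=0 → run G
t=31: queue=[G,D,H] q_used=1 → run G
t=32: queue=[G,D,H] q_used=2 → run G
t=33: queue=[D,H,G] q_used=0 → run D
t=34: queue=[D,H,G] q_used=1 → run D
t=35: queue=[H,G] q_used=0 → run H
t=36: queue=[H,G] q_used=1 → run H
t=37: queue=[G] q_used=0 → run G
t=38: (idle)
t=39: (idle)
t=40: (idle)
t=41: (idle)
t=42: (idle)
t=43: (idle)
t=44: (idle)
t=45: (idle)
t=46: (idle)

completion order = B, F, A, E, D, H, G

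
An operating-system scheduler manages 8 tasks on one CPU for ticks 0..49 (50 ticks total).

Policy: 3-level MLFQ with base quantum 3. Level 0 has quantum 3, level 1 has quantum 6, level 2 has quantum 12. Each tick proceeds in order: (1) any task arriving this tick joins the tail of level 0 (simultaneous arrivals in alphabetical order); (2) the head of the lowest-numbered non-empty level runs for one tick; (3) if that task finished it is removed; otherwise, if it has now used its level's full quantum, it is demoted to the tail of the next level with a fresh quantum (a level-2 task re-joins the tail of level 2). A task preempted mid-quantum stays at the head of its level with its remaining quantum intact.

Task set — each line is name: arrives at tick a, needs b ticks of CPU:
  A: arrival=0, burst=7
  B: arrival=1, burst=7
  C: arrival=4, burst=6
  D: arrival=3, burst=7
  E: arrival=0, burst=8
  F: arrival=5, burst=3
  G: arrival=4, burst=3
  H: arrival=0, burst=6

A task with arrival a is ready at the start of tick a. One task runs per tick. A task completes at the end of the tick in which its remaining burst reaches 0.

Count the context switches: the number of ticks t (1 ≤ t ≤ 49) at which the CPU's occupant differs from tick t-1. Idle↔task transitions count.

context switches = 14

t=0: L0/L1/L2 = AEH/-/- → run A
t=1: L0/L1/L2 = AEHB/-/- → run A
t=2: L0/L1/L2 = AEHB/-/- → run A
t=3: L0/L1/L2 = EHBD/A/- → run E
t=4: L0/L1/L2 = EHBDCG/A/- → run E
t=5: L0/L1/L2 = EHBDCGF/A/- → run E
t=6: L0/L1/L2 = HBDCGF/AE/- → run H
t=7: L0/L1/L2 = HBDCGF/AE/- → run H
t=8: L0/L1/L2 = HBDCGF/AE/- → run H
t=9: L0/L1/L2 = BDCGF/AEH/- → run B
t=10: L0/L1/L2 = BDCGF/AEH/- → run B
t=11: L0/L1/L2 = BDCGF/AEH/- → run B
t=12: L0/L1/L2 = DCGF/AEHB/- → run D
t=13: L0/L1/L2 = DCGF/AEHB/- → run D
t=14: L0/L1/L2 = DCGF/AEHB/- → run D
t=15: L0/L1/L2 = CGF/AEHBD/- → run C
t=16: L0/L1/L2 = CGF/AEHBD/- → run C
t=17: L0/L1/L2 = CGF/AEHBD/- → run C
t=18: L0/L1/L2 = GF/AEHBDC/- → run G
t=19: L0/L1/L2 = GF/AEHBDC/- → run G
t=20: L0/L1/L2 = GF/AEHBDC/- → run G
t=21: L0/L1/L2 = F/AEHBDC/- → run F
t=22: L0/L1/L2 = F/AEHBDC/- → run F
t=23: L0/L1/L2 = F/AEHBDC/- → run F
t=24: L0/L1/L2 = -/AEHBDC/- → run A
t=25: L0/L1/L2 = -/AEHBDC/- → run A
t=26: L0/L1/L2 = -/AEHBDC/- → run A
t=27: L0/L1/L2 = -/AEHBDC/- → run A
t=28: L0/L1/L2 = -/EHBDC/- → run E
t=29: L0/L1/L2 = -/EHBDC/- → run E
t=30: L0/L1/L2 = -/EHBDC/- → run E
t=31: L0/L1/L2 = -/EHBDC/- → run E
t=32: L0/L1/L2 = -/EHBDC/- → run E
t=33: L0/L1/L2 = -/HBDC/- → run H
t=34: L0/L1/L2 = -/HBDC/- → run H
t=35: L0/L1/L2 = -/HBDC/- → run H
t=36: L0/L1/L2 = -/BDC/- → run B
t=37: L0/L1/L2 = -/BDC/- → run B
t=38: L0/L1/L2 = -/BDC/- → run B
t=39: L0/L1/L2 = -/BDC/- → run B
t=40: L0/L1/L2 = -/DC/- → run D
t=41: L0/L1/L2 = -/DC/- → run D
t=42: L0/L1/L2 = -/DC/- → run D
t=43: L0/L1/L2 = -/DC/- → run D
t=44: L0/L1/L2 = -/C/- → run C
t=45: L0/L1/L2 = -/C/- → run C
t=46: L0/L1/L2 = -/C/- → run C
t=47: (idle)
t=48: (idle)
t=49: (idle)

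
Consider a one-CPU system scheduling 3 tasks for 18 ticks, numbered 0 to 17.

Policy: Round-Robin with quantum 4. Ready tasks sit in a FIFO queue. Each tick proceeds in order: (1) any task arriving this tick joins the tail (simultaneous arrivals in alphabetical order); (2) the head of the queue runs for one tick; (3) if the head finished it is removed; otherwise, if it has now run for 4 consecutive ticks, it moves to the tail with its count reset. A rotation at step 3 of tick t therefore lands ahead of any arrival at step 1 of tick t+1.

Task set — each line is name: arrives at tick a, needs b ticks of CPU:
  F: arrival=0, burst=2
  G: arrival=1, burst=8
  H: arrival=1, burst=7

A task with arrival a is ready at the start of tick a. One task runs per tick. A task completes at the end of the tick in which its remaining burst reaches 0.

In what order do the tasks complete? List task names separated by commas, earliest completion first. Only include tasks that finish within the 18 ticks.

completion order = F, G, H

t=0: queue=[F] q_used=0 → run F
t=1: queue=[F,G,H] q_used=1 → run F
t=2: queue=[G,H] q_used=0 → run G
t=3: queue=[G,H] q_used=1 → run G
t=4: queue=[G,H] q_used=2 → run G
t=5: queue=[G,H] q_used=3 → run G
t=6: queue=[H,G] q_used=0 → run H
t=7: queue=[H,G] q_used=1 → run H
t=8: queue=[H,G] q_used=2 → run H
t=9: queue=[H,G] q_used=3 → run H
t=10: queue=[G,H] q_used=0 → run G
t=11: queue=[G,H] q_used=1 → run G
t=12: queue=[G,H] q_used=2 → run G
t=13: queue=[G,H] q_used=3 → run G
t=14: queue=[H] q_used=0 → run H
t=15: queue=[H] q_used=1 → run H
t=16: queue=[H] q_used=2 → run H
t=17: (idle)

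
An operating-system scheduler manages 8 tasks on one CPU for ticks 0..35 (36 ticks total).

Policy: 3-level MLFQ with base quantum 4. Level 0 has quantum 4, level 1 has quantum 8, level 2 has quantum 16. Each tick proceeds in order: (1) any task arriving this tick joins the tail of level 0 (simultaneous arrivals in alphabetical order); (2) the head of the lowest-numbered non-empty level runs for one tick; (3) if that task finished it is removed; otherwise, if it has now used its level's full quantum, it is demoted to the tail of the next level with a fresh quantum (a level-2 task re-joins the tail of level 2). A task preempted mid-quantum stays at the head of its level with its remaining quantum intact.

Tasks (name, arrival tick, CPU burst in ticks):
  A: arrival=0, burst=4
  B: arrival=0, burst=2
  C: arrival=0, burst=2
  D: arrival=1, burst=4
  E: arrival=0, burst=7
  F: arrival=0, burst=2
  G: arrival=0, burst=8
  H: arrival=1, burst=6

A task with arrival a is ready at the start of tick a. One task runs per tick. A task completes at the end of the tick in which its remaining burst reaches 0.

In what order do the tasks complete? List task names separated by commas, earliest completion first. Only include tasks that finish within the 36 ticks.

t=0: L0/L1/L2 = ABCEFG/-/- → run A
t=1: L0/L1/L2 = ABCEFGDH/-/- → run A
t=2: L0/L1/L2 = ABCEFGDH/-/- → run A
t=3: L0/L1/L2 = ABCEFGDH/-/- → run A
t=4: L0/L1/L2 = BCEFGDH/-/- → run B
t=5: L0/L1/L2 = BCEFGDH/-/- → run B
t=6: L0/L1/L2 = CEFGDH/-/- → run C
t=7: L0/L1/L2 = CEFGDH/-/- → run C
t=8: L0/L1/L2 = EFGDH/-/- → run E
t=9: L0/L1/L2 = EFGDH/-/- → run E
t=10: L0/L1/L2 = EFGDH/-/- → run E
t=11: L0/L1/L2 = EFGDH/-/- → run E
t=12: L0/L1/L2 = FGDH/E/- → run F
t=13: L0/L1/L2 = FGDH/E/- → run F
t=14: L0/L1/L2 = GDH/E/- → run G
t=15: L0/L1/L2 = GDH/E/- → run G
t=16: L0/L1/L2 = GDH/E/- → run G
t=17: L0/L1/L2 = GDH/E/- → run G
t=18: L0/L1/L2 = DH/EG/- → run D
t=19: L0/L1/L2 = DH/EG/- → run D
t=20: L0/L1/L2 = DH/EG/- → run D
t=21: L0/L1/L2 = DH/EG/- → run D
t=22: L0/L1/L2 = H/EG/- → run H
t=23: L0/L1/L2 = H/EG/- → run H
t=24: L0/L1/L2 = H/EG/- → run H
t=25: L0/L1/L2 = H/EG/- → run H
t=26: L0/L1/L2 = -/EGH/- → run E
t=27: L0/L1/L2 = -/EGH/- → run E
t=28: L0/L1/L2 = -/EGH/- → run E
t=29: L0/L1/L2 = -/GH/- → run G
t=30: L0/L1/L2 = -/GH/- → run G
t=31: L0/L1/L2 = -/GH/- → run G
t=32: L0/L1/L2 = -/GH/- → run G
t=33: L0/L1/L2 = -/H/- → run H
t=34: L0/L1/L2 = -/H/- → run H
t=35: (idle)

completion order = A, B, C, F, D, E, G, H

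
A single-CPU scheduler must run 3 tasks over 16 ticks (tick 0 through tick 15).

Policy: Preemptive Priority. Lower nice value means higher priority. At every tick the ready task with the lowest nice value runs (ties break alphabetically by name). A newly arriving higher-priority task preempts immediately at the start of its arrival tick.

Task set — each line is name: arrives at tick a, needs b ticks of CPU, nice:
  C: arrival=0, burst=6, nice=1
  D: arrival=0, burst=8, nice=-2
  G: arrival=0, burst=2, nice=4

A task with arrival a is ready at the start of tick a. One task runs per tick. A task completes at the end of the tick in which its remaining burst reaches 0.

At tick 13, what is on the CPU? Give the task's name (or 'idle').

running at tick 13 = C

t=0: ready={C,D,G} → run D
t=1: ready={C,D,G} → run D
t=2: ready={C,D,G} → run D
t=3: ready={C,D,G} → run D
t=4: ready={C,D,G} → run D
t=5: ready={C,D,G} → run D
t=6: ready={C,D,G} → run D
t=7: ready={C,D,G} → run D
t=8: ready={C,G} → run C
t=9: ready={C,G} → run C
t=10: ready={C,G} → run C
t=11: ready={C,G} → run C
t=12: ready={C,G} → run C
t=13: ready={C,G} → run C
t=14: ready={G} → run G
t=15: ready={G} → run G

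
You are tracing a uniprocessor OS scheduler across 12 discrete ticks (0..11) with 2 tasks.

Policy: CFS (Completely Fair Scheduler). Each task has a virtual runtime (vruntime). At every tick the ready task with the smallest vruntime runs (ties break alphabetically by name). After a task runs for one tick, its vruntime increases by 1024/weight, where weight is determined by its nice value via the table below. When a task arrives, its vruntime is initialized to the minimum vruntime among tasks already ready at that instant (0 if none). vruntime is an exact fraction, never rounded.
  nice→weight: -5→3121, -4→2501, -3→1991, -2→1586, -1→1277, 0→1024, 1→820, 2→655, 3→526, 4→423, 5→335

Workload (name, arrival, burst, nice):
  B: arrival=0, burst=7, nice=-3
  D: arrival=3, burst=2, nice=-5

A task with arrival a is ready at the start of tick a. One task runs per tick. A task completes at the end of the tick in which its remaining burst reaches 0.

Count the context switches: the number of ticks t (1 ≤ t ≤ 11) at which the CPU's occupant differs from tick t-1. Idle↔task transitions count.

t=0: vr[B=0] → run B
t=1: vr[B=1024/1991] → run B
t=2: vr[B=2048/1991] → run B
t=3: vr[B=3072/1991 D=3072/1991] → run B
t=4: vr[B=4096/1991 D=3072/1991] → run D
t=5: vr[B=4096/1991 D=11626496/6213911] → run D
t=6: vr[B=4096/1991] → run B
t=7: vr[B=5120/1991] → run B
t=8: vr[B=6144/1991] → run B
t=9: (idle)
t=10: (idle)
t=11: (idle)

context switches = 3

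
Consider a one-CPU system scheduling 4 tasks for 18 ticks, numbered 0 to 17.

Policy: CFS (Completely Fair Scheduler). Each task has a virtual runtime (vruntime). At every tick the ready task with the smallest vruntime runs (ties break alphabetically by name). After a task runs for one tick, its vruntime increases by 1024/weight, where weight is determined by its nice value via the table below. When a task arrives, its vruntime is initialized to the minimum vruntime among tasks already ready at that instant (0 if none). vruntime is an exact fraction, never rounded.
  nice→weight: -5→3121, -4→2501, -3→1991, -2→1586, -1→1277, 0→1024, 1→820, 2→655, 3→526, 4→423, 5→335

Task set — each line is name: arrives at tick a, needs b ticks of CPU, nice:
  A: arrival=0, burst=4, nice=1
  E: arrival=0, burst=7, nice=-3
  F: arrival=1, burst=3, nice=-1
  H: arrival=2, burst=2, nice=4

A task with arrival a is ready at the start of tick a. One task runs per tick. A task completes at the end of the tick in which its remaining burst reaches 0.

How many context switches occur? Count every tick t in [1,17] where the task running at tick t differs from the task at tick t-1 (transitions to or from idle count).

context switches = 15

t=0: vr[A=0 E=0] → run A
t=1: vr[A=256/205 E=0 F=0] → run E
t=2: vr[A=256/205 E=1024/1991 F=0 H=0] → run F
t=3: vr[A=256/205 E=1024/1991 F=1024/1277 H=0] → run H
t=4: vr[A=256/205 E=1024/1991 F=1024/1277 H=1024/423] → run E
t=5: vr[A=256/205 E=2048/1991 F=1024/1277 H=1024/423] → run F
t=6: vr[A=256/205 E=2048/1991 F=2048/1277 H=1024/423] → run E
t=7: vr[A=256/205 E=3072/1991 F=2048/1277 H=1024/423] → run A
t=8: vr[A=512/205 E=3072/1991 F=2048/1277 H=1024/423] → run E
t=9: vr[A=512/205 E=4096/1991 F=2048/1277 H=1024/423] → run F
t=10: vr[A=512/205 E=4096/1991 H=1024/423] → run E
t=11: vr[A=512/205 E=5120/1991 H=1024/423] → run H
t=12: vr[A=512/205 E=5120/1991] → run A
t=13: vr[A=768/205 E=5120/1991] → run E
t=14: vr[A=768/205 E=6144/1991] → run E
t=15: vr[A=768/205] → run A
t=16: (idle)
t=17: (idle)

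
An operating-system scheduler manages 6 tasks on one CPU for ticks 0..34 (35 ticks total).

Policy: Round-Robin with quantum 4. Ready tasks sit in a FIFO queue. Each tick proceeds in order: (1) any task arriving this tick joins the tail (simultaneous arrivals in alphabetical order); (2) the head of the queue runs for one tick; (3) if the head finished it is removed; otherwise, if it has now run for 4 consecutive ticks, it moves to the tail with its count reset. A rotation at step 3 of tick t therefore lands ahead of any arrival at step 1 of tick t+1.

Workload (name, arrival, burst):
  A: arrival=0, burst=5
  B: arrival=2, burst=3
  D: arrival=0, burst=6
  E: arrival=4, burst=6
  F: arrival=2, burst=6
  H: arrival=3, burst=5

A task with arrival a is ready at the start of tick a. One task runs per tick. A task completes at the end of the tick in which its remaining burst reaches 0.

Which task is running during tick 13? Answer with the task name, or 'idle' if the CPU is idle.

running at tick 13 = F

t=0: queue=[A,D] q_used=0 → run A
t=1: queue=[A,D] q_used=1 → run A
t=2: queue=[A,D,B,F] q_used=2 → run A
t=3: queue=[A,D,B,F,H] q_used=3 → run A
t=4: queue=[D,B,F,H,A,E] q_used=0 → run D
t=5: queue=[D,B,F,H,A,E] q_used=1 → run D
t=6: queue=[D,B,F,H,A,E] q_used=2 → run D
t=7: queue=[D,B,F,H,A,E] q_used=3 → run D
t=8: queue=[B,F,H,A,E,D] q_used=0 → run B
t=9: queue=[B,F,H,A,E,D] q_used=1 → run B
t=10: queue=[B,F,H,A,E,D] q_used=2 → run B
t=11: queue=[F,H,A,E,D] q_used=0 → run F
t=12: queue=[F,H,A,E,D] q_used=1 → run F
t=13: queue=[F,H,A,E,D] q_used=2 → run F
t=14: queue=[F,H,A,E,D] q_used=3 → run F
t=15: queue=[H,A,E,D,F] q_used=0 → run H
t=16: queue=[H,A,E,D,F] q_used=1 → run H
t=17: queue=[H,A,E,D,F] q_used=2 → run H
t=18: queue=[H,A,E,D,F] q_used=3 → run H
t=19: queue=[A,E,D,F,H] q_used=0 → run A
t=20: queue=[E,D,F,H] q_used=0 → run E
t=21: queue=[E,D,F,H] q_used=1 → run E
t=22: queue=[E,D,F,H] q_used=2 → run E
t=23: queue=[E,D,F,H] q_used=3 → run E
t=24: queue=[D,F,H,E] q_used=0 → run D
t=25: queue=[D,F,H,E] q_used=1 → run D
t=26: queue=[F,H,E] q_used=0 → run F
t=27: queue=[F,H,E] q_used=1 → run F
t=28: queue=[H,E] q_used=0 → run H
t=29: queue=[E] q_used=0 → run E
t=30: queue=[E] q_used=1 → run E
t=31: (idle)
t=32: (idle)
t=33: (idle)
t=34: (idle)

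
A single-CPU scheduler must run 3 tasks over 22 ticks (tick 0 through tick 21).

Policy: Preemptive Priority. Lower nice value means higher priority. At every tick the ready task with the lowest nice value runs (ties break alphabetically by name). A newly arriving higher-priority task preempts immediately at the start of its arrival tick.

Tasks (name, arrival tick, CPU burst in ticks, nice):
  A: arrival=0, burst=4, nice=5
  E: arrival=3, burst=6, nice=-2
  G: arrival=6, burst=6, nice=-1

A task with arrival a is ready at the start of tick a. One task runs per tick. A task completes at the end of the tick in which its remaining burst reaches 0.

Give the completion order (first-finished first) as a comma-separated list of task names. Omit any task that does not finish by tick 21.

completion order = E, G, A

t=0: ready={A} → run A
t=1: ready={A} → run A
t=2: ready={A} → run A
t=3: ready={A,E} → run E
t=4: ready={A,E} → run E
t=5: ready={A,E} → run E
t=6: ready={A,E,G} → run E
t=7: ready={A,E,G} → run E
t=8: ready={A,E,G} → run E
t=9: ready={A,G} → run G
t=10: ready={A,G} → run G
t=11: ready={A,G} → run G
t=12: ready={A,G} → run G
t=13: ready={A,G} → run G
t=14: ready={A,G} → run G
t=15: ready={A} → run A
t=16: (idle)
t=17: (idle)
t=18: (idle)
t=19: (idle)
t=20: (idle)
t=21: (idle)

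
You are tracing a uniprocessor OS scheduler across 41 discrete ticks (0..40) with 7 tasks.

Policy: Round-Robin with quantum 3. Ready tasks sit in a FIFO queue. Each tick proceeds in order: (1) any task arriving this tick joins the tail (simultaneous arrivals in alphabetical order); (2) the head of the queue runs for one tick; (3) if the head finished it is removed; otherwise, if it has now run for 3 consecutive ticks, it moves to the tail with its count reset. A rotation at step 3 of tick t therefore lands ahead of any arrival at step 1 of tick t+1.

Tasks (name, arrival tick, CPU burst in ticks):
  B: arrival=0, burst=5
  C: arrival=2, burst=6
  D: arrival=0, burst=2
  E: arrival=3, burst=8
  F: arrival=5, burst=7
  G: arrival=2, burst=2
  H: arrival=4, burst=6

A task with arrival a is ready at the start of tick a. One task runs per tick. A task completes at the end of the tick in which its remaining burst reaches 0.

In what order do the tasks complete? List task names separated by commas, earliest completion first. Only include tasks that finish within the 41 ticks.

completion order = D, G, B, C, H, E, F

t=0: queue=[B,D] q_used=0 → run B
t=1: queue=[B,D] q_used=1 → run B
t=2: queue=[B,D,C,G] q_used=2 → run B
t=3: queue=[D,C,G,B,E] q_used=0 → run D
t=4: queue=[D,C,G,B,E,H] q_used=1 → run D
t=5: queue=[C,G,B,E,H,F] q_used=0 → run C
t=6: queue=[C,G,B,E,H,F] q_used=1 → run C
t=7: queue=[C,G,B,E,H,F] q_used=2 → run C
t=8: queue=[G,B,E,H,F,C] q_used=0 → run G
t=9: queue=[G,B,E,H,F,C] q_used=1 → run G
t=10: queue=[B,E,H,F,C] q_used=0 → run B
t=11: queue=[B,E,H,F,C] q_used=1 → run B
t=12: queue=[E,H,F,C] q_used=0 → run E
t=13: queue=[E,H,F,C] q_used=1 → run E
t=14: queue=[E,H,F,C] q_used=2 → run E
t=15: queue=[H,F,C,E] q_used=0 → run H
t=16: queue=[H,F,C,E] q_used=1 → run H
t=17: queue=[H,F,C,E] q_used=2 → run H
t=18: queue=[F,C,E,H] q_used=0 → run F
t=19: queue=[F,C,E,H] q_used=1 → run F
t=20: queue=[F,C,E,H] q_used=2 → run F
t=21: queue=[C,E,H,F] q_used=0 → run C
t=22: queue=[C,E,H,F] q_used=1 → run C
t=23: queue=[C,E,H,F] q_used=2 → run C
t=24: queue=[E,H,F] q_used=0 → run E
t=25: queue=[E,H,F] q_used=1 → run E
t=26: queue=[E,H,F] q_used=2 → run E
t=27: queue=[H,F,E] q_used=0 → run H
t=28: queue=[H,F,E] q_used=1 → run H
t=29: queue=[H,F,E] q_used=2 → run H
t=30: queue=[F,E] q_used=0 → run F
t=31: queue=[F,E] q_used=1 → run F
t=32: queue=[F,E] q_used=2 → run F
t=33: queue=[E,F] q_used=0 → run E
t=34: queue=[E,F] q_used=1 → run E
t=35: queue=[F] q_used=0 → run F
t=36: (idle)
t=37: (idle)
t=38: (idle)
t=39: (idle)
t=40: (idle)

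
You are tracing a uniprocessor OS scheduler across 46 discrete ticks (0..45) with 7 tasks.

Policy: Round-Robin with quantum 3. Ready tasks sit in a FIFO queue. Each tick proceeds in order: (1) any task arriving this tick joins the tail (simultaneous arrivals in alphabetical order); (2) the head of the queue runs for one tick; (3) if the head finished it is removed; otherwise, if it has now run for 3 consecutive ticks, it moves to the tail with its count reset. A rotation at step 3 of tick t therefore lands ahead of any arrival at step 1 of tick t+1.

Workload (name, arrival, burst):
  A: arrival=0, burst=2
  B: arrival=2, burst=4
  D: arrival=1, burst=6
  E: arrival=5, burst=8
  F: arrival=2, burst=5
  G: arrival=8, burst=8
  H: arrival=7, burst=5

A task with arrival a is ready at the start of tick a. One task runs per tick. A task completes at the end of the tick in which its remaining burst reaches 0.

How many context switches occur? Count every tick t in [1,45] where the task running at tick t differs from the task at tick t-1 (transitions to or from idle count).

context switches = 15

t=0: queue=[A] q_used=0 → run A
t=1: queue=[A,D] q_used=1 → run A
t=2: queue=[D,B,F] q_used=0 → run D
t=3: queue=[D,B,F] q_used=1 → run D
t=4: queue=[D,B,F] q_used=2 → run D
t=5: queue=[B,F,D,E] q_used=0 → run B
t=6: queue=[B,F,D,E] q_used=1 → run B
t=7: queue=[B,F,D,E,H] q_used=2 → run B
t=8: queue=[F,D,E,H,B,G] q_used=0 → run F
t=9: queue=[F,D,E,H,B,G] q_used=1 → run F
t=10: queue=[F,D,E,H,B,G] q_used=2 → run F
t=11: queue=[D,E,H,B,G,F] q_used=0 → run D
t=12: queue=[D,E,H,B,G,F] q_used=1 → run D
t=13: queue=[D,E,H,B,G,F] q_used=2 → run D
t=14: queue=[E,H,B,G,F] q_used=0 → run E
t=15: queue=[E,H,B,G,F] q_used=1 → run E
t=16: queue=[E,H,B,G,F] q_used=2 → run E
t=17: queue=[H,B,G,F,E] q_used=0 → run H
t=18: queue=[H,B,G,F,E] q_used=1 → run H
t=19: queue=[H,B,G,F,E] q_used=2 → run H
t=20: queue=[B,G,F,E,H] q_used=0 → run B
t=21: queue=[G,F,E,H] q_used=0 → run G
t=22: queue=[G,F,E,H] q_used=1 → run G
t=23: queue=[G,F,E,H] q_used=2 → run G
t=24: queue=[F,E,H,G] q_used=0 → run F
t=25: queue=[F,E,H,G] q_used=1 → run F
t=26: queue=[E,H,G] q_used=0 → run E
t=27: queue=[E,H,G] q_used=1 → run E
t=28: queue=[E,H,G] q_used=2 → run E
t=29: queue=[H,G,E] q_used=0 → run H
t=30: queue=[H,G,E] q_used=1 → run H
t=31: queue=[G,E] q_used=0 → run G
t=32: queue=[G,E] q_used=1 → run G
t=33: queue=[G,E] q_used=2 → run G
t=34: queue=[E,G] q_used=0 → run E
t=35: queue=[E,G] q_used=1 → run E
t=36: queue=[G] q_used=0 → run G
t=37: queue=[G] q_used=1 → run G
t=38: (idle)
t=39: (idle)
t=40: (idle)
t=41: (idle)
t=42: (idle)
t=43: (idle)
t=44: (idle)
t=45: (idle)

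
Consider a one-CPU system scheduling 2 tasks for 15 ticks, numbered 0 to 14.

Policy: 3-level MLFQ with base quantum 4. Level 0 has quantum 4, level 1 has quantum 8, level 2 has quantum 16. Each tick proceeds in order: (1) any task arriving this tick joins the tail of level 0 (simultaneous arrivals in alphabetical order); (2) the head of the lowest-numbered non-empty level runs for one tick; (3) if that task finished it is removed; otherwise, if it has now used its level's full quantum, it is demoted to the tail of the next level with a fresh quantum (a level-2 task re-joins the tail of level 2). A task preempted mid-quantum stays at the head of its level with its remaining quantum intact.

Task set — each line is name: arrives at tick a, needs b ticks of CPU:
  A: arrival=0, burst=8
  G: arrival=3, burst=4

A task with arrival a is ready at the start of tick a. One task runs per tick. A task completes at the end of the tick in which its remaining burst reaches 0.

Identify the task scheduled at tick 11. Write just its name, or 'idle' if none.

t=0: L0/L1/L2 = A/-/- → run A
t=1: L0/L1/L2 = A/-/- → run A
t=2: L0/L1/L2 = A/-/- → run A
t=3: L0/L1/L2 = AG/-/- → run A
t=4: L0/L1/L2 = G/A/- → run G
t=5: L0/L1/L2 = G/A/- → run G
t=6: L0/L1/L2 = G/A/- → run G
t=7: L0/L1/L2 = G/A/- → run G
t=8: L0/L1/L2 = -/A/- → run A
t=9: L0/L1/L2 = -/A/- → run A
t=10: L0/L1/L2 = -/A/- → run A
t=11: L0/L1/L2 = -/A/- → run A
t=12: (idle)
t=13: (idle)
t=14: (idle)

running at tick 11 = A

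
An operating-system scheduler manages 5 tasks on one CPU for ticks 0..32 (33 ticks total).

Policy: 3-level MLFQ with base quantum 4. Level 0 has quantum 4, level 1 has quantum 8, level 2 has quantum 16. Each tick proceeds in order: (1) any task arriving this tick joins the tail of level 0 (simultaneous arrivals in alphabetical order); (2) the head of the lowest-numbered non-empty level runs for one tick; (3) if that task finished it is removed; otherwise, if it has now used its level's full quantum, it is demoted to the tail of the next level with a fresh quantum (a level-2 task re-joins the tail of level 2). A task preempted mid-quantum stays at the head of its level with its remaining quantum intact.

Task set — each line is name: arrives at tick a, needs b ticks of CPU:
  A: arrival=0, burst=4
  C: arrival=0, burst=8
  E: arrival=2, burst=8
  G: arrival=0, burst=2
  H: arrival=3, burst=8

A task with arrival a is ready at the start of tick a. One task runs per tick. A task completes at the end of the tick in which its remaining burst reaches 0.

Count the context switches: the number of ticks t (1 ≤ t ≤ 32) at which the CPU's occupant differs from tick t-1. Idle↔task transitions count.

context switches = 8

t=0: L0/L1/L2 = ACG/-/- → run A
t=1: L0/L1/L2 = ACG/-/- → run A
t=2: L0/L1/L2 = ACGE/-/- → run A
t=3: L0/L1/L2 = ACGEH/-/- → run A
t=4: L0/L1/L2 = CGEH/-/- → run C
t=5: L0/L1/L2 = CGEH/-/- → run C
t=6: L0/L1/L2 = CGEH/-/- → run C
t=7: L0/L1/L2 = CGEH/-/- → run C
t=8: L0/L1/L2 = GEH/C/- → run G
t=9: L0/L1/L2 = GEH/C/- → run G
t=10: L0/L1/L2 = EH/C/- → run E
t=11: L0/L1/L2 = EH/C/- → run E
t=12: L0/L1/L2 = EH/C/- → run E
t=13: L0/L1/L2 = EH/C/- → run E
t=14: L0/L1/L2 = H/CE/- → run H
t=15: L0/L1/L2 = H/CE/- → run H
t=16: L0/L1/L2 = H/CE/- → run H
t=17: L0/L1/L2 = H/CE/- → run H
t=18: L0/L1/L2 = -/CEH/- → run C
t=19: L0/L1/L2 = -/CEH/- → run C
t=20: L0/L1/L2 = -/CEH/- → run C
t=21: L0/L1/L2 = -/CEH/- → run C
t=22: L0/L1/L2 = -/EH/- → run E
t=23: L0/L1/L2 = -/EH/- → run E
t=24: L0/L1/L2 = -/EH/- → run E
t=25: L0/L1/L2 = -/EH/- → run E
t=26: L0/L1/L2 = -/H/- → run H
t=27: L0/L1/L2 = -/H/- → run H
t=28: L0/L1/L2 = -/H/- → run H
t=29: L0/L1/L2 = -/H/- → run H
t=30: (idle)
t=31: (idle)
t=32: (idle)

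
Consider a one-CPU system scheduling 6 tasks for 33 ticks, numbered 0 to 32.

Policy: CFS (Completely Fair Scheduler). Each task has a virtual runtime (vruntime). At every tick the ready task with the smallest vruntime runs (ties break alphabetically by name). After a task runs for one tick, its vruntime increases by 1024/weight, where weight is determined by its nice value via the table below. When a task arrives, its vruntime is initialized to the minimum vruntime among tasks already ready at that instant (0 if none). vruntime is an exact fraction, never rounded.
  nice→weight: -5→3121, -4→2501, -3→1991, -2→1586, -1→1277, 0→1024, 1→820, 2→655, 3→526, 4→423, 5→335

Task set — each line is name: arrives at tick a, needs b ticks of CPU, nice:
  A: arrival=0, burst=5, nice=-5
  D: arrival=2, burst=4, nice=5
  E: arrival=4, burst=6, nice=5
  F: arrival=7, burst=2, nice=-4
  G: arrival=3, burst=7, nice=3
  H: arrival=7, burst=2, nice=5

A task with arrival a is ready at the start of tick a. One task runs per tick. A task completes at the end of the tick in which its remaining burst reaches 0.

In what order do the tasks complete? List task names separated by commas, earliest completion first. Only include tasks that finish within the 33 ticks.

completion order = A, F, H, D, G, E

t=0: vr[A=0] → run A
t=1: vr[A=1024/3121] → run A
t=2: vr[A=2048/3121 D=2048/3121] → run A
t=3: vr[A=3072/3121 D=2048/3121 G=2048/3121] → run D
t=4: vr[A=3072/3121 D=3881984/1045535 E=2048/3121 G=2048/3121] → run E
t=5: vr[A=3072/3121 D=3881984/1045535 E=3881984/1045535 G=2048/3121] → run G
t=6: vr[A=3072/3121 D=3881984/1045535 E=3881984/1045535 G=2136576/820823] → run A
t=7: vr[A=4096/3121 D=3881984/1045535 E=3881984/1045535 F=4096/3121 G=2136576/820823 H=4096/3121] → run A
t=8: vr[D=3881984/1045535 E=3881984/1045535 F=4096/3121 G=2136576/820823 H=4096/3121] → run F
t=9: vr[D=3881984/1045535 E=3881984/1045535 F=13440000/7805621 G=2136576/820823 H=4096/3121] → run H
t=10: vr[D=3881984/1045535 E=3881984/1045535 F=13440000/7805621 G=2136576/820823 H=4568064/1045535] → run F
t=11: vr[D=3881984/1045535 E=3881984/1045535 G=2136576/820823 H=4568064/1045535] → run G
t=12: vr[D=3881984/1045535 E=3881984/1045535 G=3734528/820823 H=4568064/1045535] → run D
t=13: vr[D=7077888/1045535 E=3881984/1045535 G=3734528/820823 H=4568064/1045535] → run E
t=14: vr[D=7077888/1045535 E=7077888/1045535 G=3734528/820823 H=4568064/1045535] → run H
t=15: vr[D=7077888/1045535 E=7077888/1045535 G=3734528/820823] → run G
t=16: vr[D=7077888/1045535 E=7077888/1045535 G=5332480/820823] → run G
t=17: vr[D=7077888/1045535 E=7077888/1045535 G=6930432/820823] → run D
t=18: vr[D=10273792/1045535 E=7077888/1045535 G=6930432/820823] → run E
t=19: vr[D=10273792/1045535 E=10273792/1045535 G=6930432/820823] → run G
t=20: vr[D=10273792/1045535 E=10273792/1045535 G=8528384/820823] → run D
t=21: vr[E=10273792/1045535 G=8528384/820823] → run E
t=22: vr[E=13469696/1045535 G=8528384/820823] → run G
t=23: vr[E=13469696/1045535 G=10126336/820823] → run G
t=24: vr[E=13469696/1045535] → run E
t=25: vr[E=3333120/209107] → run E
t=26: (idle)
t=27: (idle)
t=28: (idle)
t=29: (idle)
t=30: (idle)
t=31: (idle)
t=32: (idle)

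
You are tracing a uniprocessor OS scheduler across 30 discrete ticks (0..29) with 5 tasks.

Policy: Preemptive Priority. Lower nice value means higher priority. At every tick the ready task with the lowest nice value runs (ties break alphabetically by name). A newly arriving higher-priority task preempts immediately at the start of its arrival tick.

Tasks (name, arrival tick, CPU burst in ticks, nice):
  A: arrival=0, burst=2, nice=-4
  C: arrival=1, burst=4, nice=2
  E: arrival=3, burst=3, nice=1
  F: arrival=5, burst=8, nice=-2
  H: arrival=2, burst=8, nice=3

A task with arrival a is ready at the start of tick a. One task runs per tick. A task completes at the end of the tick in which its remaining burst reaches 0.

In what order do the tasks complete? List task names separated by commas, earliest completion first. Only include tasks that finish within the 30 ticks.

t=0: ready={A} → run A
t=1: ready={A,C} → run A
t=2: ready={C,H} → run C
t=3: ready={C,E,H} → run E
t=4: ready={C,E,H} → run E
t=5: ready={C,E,F,H} → run F
t=6: ready={C,E,F,H} → run F
t=7: ready={C,E,F,H} → run F
t=8: ready={C,E,F,H} → run F
t=9: ready={C,E,F,H} → run F
t=10: ready={C,E,F,H} → run F
t=11: ready={C,E,F,H} → run F
t=12: ready={C,E,F,H} → run F
t=13: ready={C,E,H} → run E
t=14: ready={C,H} → run C
t=15: ready={C,H} → run C
t=16: ready={C,H} → run C
t=17: ready={H} → run H
t=18: ready={H} → run H
t=19: ready={H} → run H
t=20: ready={H} → run H
t=21: ready={H} → run H
t=22: ready={H} → run H
t=23: ready={H} → run H
t=24: ready={H} → run H
t=25: (idle)
t=26: (idle)
t=27: (idle)
t=28: (idle)
t=29: (idle)

completion order = A, F, E, C, H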